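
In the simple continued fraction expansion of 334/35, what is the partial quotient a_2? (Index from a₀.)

1

334 = 9·35 + 19   →  a_0 = 9
35 = 1·19 + 16   →  a_1 = 1
19 = 1·16 + 3   →  a_2 = 1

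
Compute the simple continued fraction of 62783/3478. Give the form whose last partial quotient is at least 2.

62783 = 18*3478 + 179
3478 = 19*179 + 77
179 = 2*77 + 25
77 = 3*25 + 2
25 = 12*2 + 1
2 = 2*1 + 0  (stop)
So 62783/3478 = [18; 19, 2, 3, 12, 2].

[18; 19, 2, 3, 12, 2]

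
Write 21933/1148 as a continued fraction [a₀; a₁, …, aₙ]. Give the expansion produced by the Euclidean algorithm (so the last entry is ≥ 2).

[19; 9, 2, 19, 1, 2]

21933 = 19·1148 + 121
1148 = 9·121 + 59
121 = 2·59 + 3
59 = 19·3 + 2
3 = 1·2 + 1
2 = 2·1 + 0  (stop)
So 21933/1148 = [19; 9, 2, 19, 1, 2].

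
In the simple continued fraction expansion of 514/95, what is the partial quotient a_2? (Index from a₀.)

514 = 5·95 + 39   →  a_0 = 5
95 = 2·39 + 17   →  a_1 = 2
39 = 2·17 + 5   →  a_2 = 2

2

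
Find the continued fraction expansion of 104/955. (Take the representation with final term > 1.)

104 = 0×955 + 104
955 = 9×104 + 19
104 = 5×19 + 9
19 = 2×9 + 1
9 = 9×1 + 0  (stop)
So 104/955 = [0; 9, 5, 2, 9].

[0; 9, 5, 2, 9]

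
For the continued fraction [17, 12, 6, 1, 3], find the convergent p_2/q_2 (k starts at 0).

1247/73

Using pₖ = aₖpₖ₋₁ + pₖ₋₂, qₖ = aₖqₖ₋₁ + qₖ₋₂ (with p₋₁=1, p₋₂=0, q₋₁=0, q₋₂=1):
  k=0: a=17, p=17, q=1
  k=1: a=12, p=205, q=12
  k=2: a=6, p=1247, q=73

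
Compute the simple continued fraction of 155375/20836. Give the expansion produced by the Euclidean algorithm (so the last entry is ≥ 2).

155375 = 7·20836 + 9523
20836 = 2·9523 + 1790
9523 = 5·1790 + 573
1790 = 3·573 + 71
573 = 8·71 + 5
71 = 14·5 + 1
5 = 5·1 + 0  (stop)
So 155375/20836 = [7; 2, 5, 3, 8, 14, 5].

[7; 2, 5, 3, 8, 14, 5]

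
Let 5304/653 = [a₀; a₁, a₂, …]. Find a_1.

8

5304 = 8·653 + 80   →  a_0 = 8
653 = 8·80 + 13   →  a_1 = 8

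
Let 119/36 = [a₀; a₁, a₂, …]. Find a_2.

3

119 = 3·36 + 11   →  a_0 = 3
36 = 3·11 + 3   →  a_1 = 3
11 = 3·3 + 2   →  a_2 = 3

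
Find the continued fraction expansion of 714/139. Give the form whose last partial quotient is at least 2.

[5; 7, 3, 6]

714 = 5·139 + 19
139 = 7·19 + 6
19 = 3·6 + 1
6 = 6·1 + 0  (stop)
So 714/139 = [5; 7, 3, 6].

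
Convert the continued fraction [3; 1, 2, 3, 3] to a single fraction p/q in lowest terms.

Using pₖ = aₖpₖ₋₁ + pₖ₋₂ and qₖ = aₖqₖ₋₁ + qₖ₋₂:
  k=0: a=3, p=3, q=1
  k=1: a=1, p=4, q=1
  k=2: a=2, p=11, q=3
  k=3: a=3, p=37, q=10
  k=4: a=3, p=122, q=33

122/33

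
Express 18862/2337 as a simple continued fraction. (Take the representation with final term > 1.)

18862 = 8×2337 + 166
2337 = 14×166 + 13
166 = 12×13 + 10
13 = 1×10 + 3
10 = 3×3 + 1
3 = 3×1 + 0  (stop)
So 18862/2337 = [8; 14, 12, 1, 3, 3].

[8; 14, 12, 1, 3, 3]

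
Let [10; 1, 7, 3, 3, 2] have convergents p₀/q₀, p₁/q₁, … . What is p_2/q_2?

87/8

Using pₖ = aₖpₖ₋₁ + pₖ₋₂, qₖ = aₖqₖ₋₁ + qₖ₋₂ (with p₋₁=1, p₋₂=0, q₋₁=0, q₋₂=1):
  k=0: a=10, p=10, q=1
  k=1: a=1, p=11, q=1
  k=2: a=7, p=87, q=8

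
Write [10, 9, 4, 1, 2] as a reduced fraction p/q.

1304/129

Fold from the inside: start with 2/1.
  1 + 1/2 = 3/2
  4 + 2/3 = 14/3
  9 + 3/14 = 129/14
  10 + 14/129 = 1304/129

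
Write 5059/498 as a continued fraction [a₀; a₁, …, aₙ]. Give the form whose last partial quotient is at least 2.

[10; 6, 3, 3, 2, 3]

5059 = 10·498 + 79
498 = 6·79 + 24
79 = 3·24 + 7
24 = 3·7 + 3
7 = 2·3 + 1
3 = 3·1 + 0  (stop)
So 5059/498 = [10; 6, 3, 3, 2, 3].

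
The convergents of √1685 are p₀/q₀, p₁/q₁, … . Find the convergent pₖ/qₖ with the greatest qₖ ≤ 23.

√1685 = [41; 20, 1, 1, 20, 82, …] (period length 5).
Convergents:
  p_0/q_0 = 41/1
  p_1/q_1 = 821/20
  p_2/q_2 = 862/21
  p_3/q_3 = 1683/41
q_2 = 21 ≤ 23 < 41 = q_3, so the answer is 862/21.

862/21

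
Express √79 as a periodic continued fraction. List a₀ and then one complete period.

[8; 1, 7, 1, 16]

a₀ = ⌊√79⌋ = 8.
With m₀=0, d₀=1 and mₖ₊₁ = dₖaₖ − mₖ, dₖ₊₁ = (n − mₖ₊₁²)/dₖ, aₖ₊₁ = ⌊(a₀+mₖ₊₁)/dₖ₊₁⌋:
  k=1: m=8, d=15, a=1
  k=2: m=7, d=2, a=7
  k=3: m=7, d=15, a=1
  k=4: m=8, d=1, a=16
d=1 and a=2a₀=16 at k=4, so the next step gives (m, d) = (8, 15) again — its k=1 value — and the period has length 4.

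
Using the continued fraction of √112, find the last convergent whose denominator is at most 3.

√112 = [10; 1, 1, 2, 1, 1, 20, …] (period length 6).
Convergents:
  p_0/q_0 = 10/1
  p_1/q_1 = 11/1
  p_2/q_2 = 21/2
  p_3/q_3 = 53/5
q_2 = 2 ≤ 3 < 5 = q_3, so the answer is 21/2.

21/2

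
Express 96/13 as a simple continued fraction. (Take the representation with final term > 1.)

96 = 7×13 + 5
13 = 2×5 + 3
5 = 1×3 + 2
3 = 1×2 + 1
2 = 2×1 + 0  (stop)
So 96/13 = [7; 2, 1, 1, 2].

[7; 2, 1, 1, 2]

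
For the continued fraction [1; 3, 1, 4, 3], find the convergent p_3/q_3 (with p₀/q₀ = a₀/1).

24/19

Using pₖ = aₖpₖ₋₁ + pₖ₋₂, qₖ = aₖqₖ₋₁ + qₖ₋₂ (with p₋₁=1, p₋₂=0, q₋₁=0, q₋₂=1):
  k=0: a=1, p=1, q=1
  k=1: a=3, p=4, q=3
  k=2: a=1, p=5, q=4
  k=3: a=4, p=24, q=19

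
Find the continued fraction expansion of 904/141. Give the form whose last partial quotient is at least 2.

904 = 6·141 + 58
141 = 2·58 + 25
58 = 2·25 + 8
25 = 3·8 + 1
8 = 8·1 + 0  (stop)
So 904/141 = [6; 2, 2, 3, 8].

[6; 2, 2, 3, 8]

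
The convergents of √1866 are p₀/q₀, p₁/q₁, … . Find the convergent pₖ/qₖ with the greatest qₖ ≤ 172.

√1866 = [43; 5, 14, 5, 86, …] (period length 4).
Convergents:
  p_0/q_0 = 43/1
  p_1/q_1 = 216/5
  p_2/q_2 = 3067/71
  p_3/q_3 = 15551/360
q_2 = 71 ≤ 172 < 360 = q_3, so the answer is 3067/71.

3067/71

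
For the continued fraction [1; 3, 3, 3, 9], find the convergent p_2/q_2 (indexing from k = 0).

Using pₖ = aₖpₖ₋₁ + pₖ₋₂, qₖ = aₖqₖ₋₁ + qₖ₋₂ (with p₋₁=1, p₋₂=0, q₋₁=0, q₋₂=1):
  k=0: a=1, p=1, q=1
  k=1: a=3, p=4, q=3
  k=2: a=3, p=13, q=10

13/10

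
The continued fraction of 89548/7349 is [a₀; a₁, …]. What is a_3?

2

89548 = 12·7349 + 1360   →  a_0 = 12
7349 = 5·1360 + 549   →  a_1 = 5
1360 = 2·549 + 262   →  a_2 = 2
549 = 2·262 + 25   →  a_3 = 2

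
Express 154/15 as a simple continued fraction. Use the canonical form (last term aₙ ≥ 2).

[10; 3, 1, 3]

154 = 10×15 + 4
15 = 3×4 + 3
4 = 1×3 + 1
3 = 3×1 + 0  (stop)
So 154/15 = [10; 3, 1, 3].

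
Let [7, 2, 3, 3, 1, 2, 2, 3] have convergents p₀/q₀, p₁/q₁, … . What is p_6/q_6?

1457/196

Using pₖ = aₖpₖ₋₁ + pₖ₋₂, qₖ = aₖqₖ₋₁ + qₖ₋₂ (with p₋₁=1, p₋₂=0, q₋₁=0, q₋₂=1):
  k=0: a=7, p=7, q=1
  k=1: a=2, p=15, q=2
  k=2: a=3, p=52, q=7
  k=3: a=3, p=171, q=23
  k=4: a=1, p=223, q=30
  k=5: a=2, p=617, q=83
  k=6: a=2, p=1457, q=196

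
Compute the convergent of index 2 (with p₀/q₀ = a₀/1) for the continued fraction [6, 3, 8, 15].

Using pₖ = aₖpₖ₋₁ + pₖ₋₂, qₖ = aₖqₖ₋₁ + qₖ₋₂ (with p₋₁=1, p₋₂=0, q₋₁=0, q₋₂=1):
  k=0: a=6, p=6, q=1
  k=1: a=3, p=19, q=3
  k=2: a=8, p=158, q=25

158/25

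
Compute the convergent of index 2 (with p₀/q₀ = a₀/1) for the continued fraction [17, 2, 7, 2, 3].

Using pₖ = aₖpₖ₋₁ + pₖ₋₂, qₖ = aₖqₖ₋₁ + qₖ₋₂ (with p₋₁=1, p₋₂=0, q₋₁=0, q₋₂=1):
  k=0: a=17, p=17, q=1
  k=1: a=2, p=35, q=2
  k=2: a=7, p=262, q=15

262/15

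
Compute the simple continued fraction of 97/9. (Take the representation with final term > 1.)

97 = 10×9 + 7
9 = 1×7 + 2
7 = 3×2 + 1
2 = 2×1 + 0  (stop)
So 97/9 = [10; 1, 3, 2].

[10; 1, 3, 2]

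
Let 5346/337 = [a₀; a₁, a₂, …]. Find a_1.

1

5346 = 15·337 + 291   →  a_0 = 15
337 = 1·291 + 46   →  a_1 = 1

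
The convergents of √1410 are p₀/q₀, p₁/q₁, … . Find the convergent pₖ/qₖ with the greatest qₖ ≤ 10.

338/9

√1410 = [37; 1, 1, 4, 1, 1, 74, …] (period length 6).
Convergents:
  p_0/q_0 = 37/1
  p_1/q_1 = 38/1
  p_2/q_2 = 75/2
  p_3/q_3 = 338/9
  p_4/q_4 = 413/11
q_3 = 9 ≤ 10 < 11 = q_4, so the answer is 338/9.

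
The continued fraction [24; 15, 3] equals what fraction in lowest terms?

1107/46

Using pₖ = aₖpₖ₋₁ + pₖ₋₂ and qₖ = aₖqₖ₋₁ + qₖ₋₂:
  k=0: a=24, p=24, q=1
  k=1: a=15, p=361, q=15
  k=2: a=3, p=1107, q=46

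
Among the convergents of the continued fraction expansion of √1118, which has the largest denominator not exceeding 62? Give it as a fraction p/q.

√1118 = [33; 2, 3, 2, 3, 2, 66, …] (period length 6).
Convergents:
  p_0/q_0 = 33/1
  p_1/q_1 = 67/2
  p_2/q_2 = 234/7
  p_3/q_3 = 535/16
  p_4/q_4 = 1839/55
  p_5/q_5 = 4213/126
q_4 = 55 ≤ 62 < 126 = q_5, so the answer is 1839/55.

1839/55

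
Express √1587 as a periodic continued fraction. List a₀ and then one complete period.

a₀ = ⌊√1587⌋ = 39.
With m₀=0, d₀=1 and mₖ₊₁ = dₖaₖ − mₖ, dₖ₊₁ = (n − mₖ₊₁²)/dₖ, aₖ₊₁ = ⌊(a₀+mₖ₊₁)/dₖ₊₁⌋:
  k=1: m=39, d=66, a=1
  k=2: m=27, d=13, a=5
  k=3: m=38, d=11, a=7
  k=4: m=39, d=6, a=13
  k=5: m=39, d=11, a=7
  k=6: m=38, d=13, a=5
  k=7: m=27, d=66, a=1
  k=8: m=39, d=1, a=78
d=1 and a=2a₀=78 at k=8, so the next step gives (m, d) = (39, 66) again — its k=1 value — and the period has length 8.

[39; 1, 5, 7, 13, 7, 5, 1, 78]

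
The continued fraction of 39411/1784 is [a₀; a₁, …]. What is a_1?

10

39411 = 22·1784 + 163   →  a_0 = 22
1784 = 10·163 + 154   →  a_1 = 10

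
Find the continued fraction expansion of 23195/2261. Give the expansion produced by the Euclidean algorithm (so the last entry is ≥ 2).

23195 = 10*2261 + 585
2261 = 3*585 + 506
585 = 1*506 + 79
506 = 6*79 + 32
79 = 2*32 + 15
32 = 2*15 + 2
15 = 7*2 + 1
2 = 2*1 + 0  (stop)
So 23195/2261 = [10; 3, 1, 6, 2, 2, 7, 2].

[10; 3, 1, 6, 2, 2, 7, 2]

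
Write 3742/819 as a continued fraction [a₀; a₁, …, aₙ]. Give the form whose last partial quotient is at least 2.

3742 = 4*819 + 466
819 = 1*466 + 353
466 = 1*353 + 113
353 = 3*113 + 14
113 = 8*14 + 1
14 = 14*1 + 0  (stop)
So 3742/819 = [4; 1, 1, 3, 8, 14].

[4; 1, 1, 3, 8, 14]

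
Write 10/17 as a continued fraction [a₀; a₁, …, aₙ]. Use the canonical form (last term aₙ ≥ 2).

10 = 0*17 + 10
17 = 1*10 + 7
10 = 1*7 + 3
7 = 2*3 + 1
3 = 3*1 + 0  (stop)
So 10/17 = [0; 1, 1, 2, 3].

[0; 1, 1, 2, 3]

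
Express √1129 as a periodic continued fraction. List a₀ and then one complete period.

a₀ = ⌊√1129⌋ = 33.
With m₀=0, d₀=1 and mₖ₊₁ = dₖaₖ − mₖ, dₖ₊₁ = (n − mₖ₊₁²)/dₖ, aₖ₊₁ = ⌊(a₀+mₖ₊₁)/dₖ₊₁⌋:
  k=1: m=33, d=40, a=1
  k=2: m=7, d=27, a=1
  k=3: m=20, d=27, a=1
  k=4: m=7, d=40, a=1
  k=5: m=33, d=1, a=66
d=1 and a=2a₀=66 at k=5, so the next step gives (m, d) = (33, 40) again — its k=1 value — and the period has length 5.

[33; 1, 1, 1, 1, 66]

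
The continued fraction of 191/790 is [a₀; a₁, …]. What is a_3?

191 = 0·790 + 191   →  a_0 = 0
790 = 4·191 + 26   →  a_1 = 4
191 = 7·26 + 9   →  a_2 = 7
26 = 2·9 + 8   →  a_3 = 2

2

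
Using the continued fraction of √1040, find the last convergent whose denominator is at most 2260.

√1040 = [32; 4, 64, …] (period length 2).
Convergents:
  p_0/q_0 = 32/1
  p_1/q_1 = 129/4
  p_2/q_2 = 8288/257
  p_3/q_3 = 33281/1032
  p_4/q_4 = 2138272/66305
q_3 = 1032 ≤ 2260 < 66305 = q_4, so the answer is 33281/1032.

33281/1032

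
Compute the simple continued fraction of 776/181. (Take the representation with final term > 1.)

[4; 3, 2, 12, 2]

776 = 4·181 + 52
181 = 3·52 + 25
52 = 2·25 + 2
25 = 12·2 + 1
2 = 2·1 + 0  (stop)
So 776/181 = [4; 3, 2, 12, 2].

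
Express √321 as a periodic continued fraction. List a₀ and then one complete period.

a₀ = ⌊√321⌋ = 17.
With m₀=0, d₀=1 and mₖ₊₁ = dₖaₖ − mₖ, dₖ₊₁ = (n − mₖ₊₁²)/dₖ, aₖ₊₁ = ⌊(a₀+mₖ₊₁)/dₖ₊₁⌋:
  k=1: m=17, d=32, a=1
  k=2: m=15, d=3, a=10
  k=3: m=15, d=32, a=1
  k=4: m=17, d=1, a=34
d=1 and a=2a₀=34 at k=4, so the next step gives (m, d) = (17, 32) again — its k=1 value — and the period has length 4.

[17; 1, 10, 1, 34]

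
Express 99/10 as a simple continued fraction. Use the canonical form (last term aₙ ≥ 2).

99 = 9×10 + 9
10 = 1×9 + 1
9 = 9×1 + 0  (stop)
So 99/10 = [9; 1, 9].

[9; 1, 9]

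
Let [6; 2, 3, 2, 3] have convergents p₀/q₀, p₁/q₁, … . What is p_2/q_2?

Using pₖ = aₖpₖ₋₁ + pₖ₋₂, qₖ = aₖqₖ₋₁ + qₖ₋₂ (with p₋₁=1, p₋₂=0, q₋₁=0, q₋₂=1):
  k=0: a=6, p=6, q=1
  k=1: a=2, p=13, q=2
  k=2: a=3, p=45, q=7

45/7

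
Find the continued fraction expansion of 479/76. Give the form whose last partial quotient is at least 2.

[6; 3, 3, 3, 2]

479 = 6×76 + 23
76 = 3×23 + 7
23 = 3×7 + 2
7 = 3×2 + 1
2 = 2×1 + 0  (stop)
So 479/76 = [6; 3, 3, 3, 2].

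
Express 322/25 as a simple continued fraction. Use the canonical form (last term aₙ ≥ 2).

[12; 1, 7, 3]

322 = 12·25 + 22
25 = 1·22 + 3
22 = 7·3 + 1
3 = 3·1 + 0  (stop)
So 322/25 = [12; 1, 7, 3].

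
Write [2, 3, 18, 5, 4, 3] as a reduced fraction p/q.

Using pₖ = aₖpₖ₋₁ + pₖ₋₂ and qₖ = aₖqₖ₋₁ + qₖ₋₂:
  k=0: a=2, p=2, q=1
  k=1: a=3, p=7, q=3
  k=2: a=18, p=128, q=55
  k=3: a=5, p=647, q=278
  k=4: a=4, p=2716, q=1167
  k=5: a=3, p=8795, q=3779

8795/3779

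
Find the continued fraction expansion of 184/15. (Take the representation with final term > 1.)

184 = 12·15 + 4
15 = 3·4 + 3
4 = 1·3 + 1
3 = 3·1 + 0  (stop)
So 184/15 = [12; 3, 1, 3].

[12; 3, 1, 3]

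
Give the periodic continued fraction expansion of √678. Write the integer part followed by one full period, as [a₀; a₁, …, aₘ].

a₀ = ⌊√678⌋ = 26.
With m₀=0, d₀=1 and mₖ₊₁ = dₖaₖ − mₖ, dₖ₊₁ = (n − mₖ₊₁²)/dₖ, aₖ₊₁ = ⌊(a₀+mₖ₊₁)/dₖ₊₁⌋:
  k=1: m=26, d=2, a=26
  k=2: m=26, d=1, a=52
d=1 and a=2a₀=52 at k=2, so the next step gives (m, d) = (26, 2) again — its k=1 value — and the period has length 2.

[26; 26, 52]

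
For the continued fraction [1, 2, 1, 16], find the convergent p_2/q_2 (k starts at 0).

Using pₖ = aₖpₖ₋₁ + pₖ₋₂, qₖ = aₖqₖ₋₁ + qₖ₋₂ (with p₋₁=1, p₋₂=0, q₋₁=0, q₋₂=1):
  k=0: a=1, p=1, q=1
  k=1: a=2, p=3, q=2
  k=2: a=1, p=4, q=3

4/3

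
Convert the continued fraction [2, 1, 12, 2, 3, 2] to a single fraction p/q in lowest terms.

629/215

Using pₖ = aₖpₖ₋₁ + pₖ₋₂ and qₖ = aₖqₖ₋₁ + qₖ₋₂:
  k=0: a=2, p=2, q=1
  k=1: a=1, p=3, q=1
  k=2: a=12, p=38, q=13
  k=3: a=2, p=79, q=27
  k=4: a=3, p=275, q=94
  k=5: a=2, p=629, q=215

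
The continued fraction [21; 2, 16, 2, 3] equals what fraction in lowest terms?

5092/237

Fold from the inside: start with 3/1.
  2 + 1/3 = 7/3
  16 + 3/7 = 115/7
  2 + 7/115 = 237/115
  21 + 115/237 = 5092/237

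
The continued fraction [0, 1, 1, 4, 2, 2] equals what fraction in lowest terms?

Using pₖ = aₖpₖ₋₁ + pₖ₋₂ and qₖ = aₖqₖ₋₁ + qₖ₋₂:
  k=0: a=0, p=0, q=1
  k=1: a=1, p=1, q=1
  k=2: a=1, p=1, q=2
  k=3: a=4, p=5, q=9
  k=4: a=2, p=11, q=20
  k=5: a=2, p=27, q=49

27/49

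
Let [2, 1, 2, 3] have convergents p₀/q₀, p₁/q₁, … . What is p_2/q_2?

8/3

Using pₖ = aₖpₖ₋₁ + pₖ₋₂, qₖ = aₖqₖ₋₁ + qₖ₋₂ (with p₋₁=1, p₋₂=0, q₋₁=0, q₋₂=1):
  k=0: a=2, p=2, q=1
  k=1: a=1, p=3, q=1
  k=2: a=2, p=8, q=3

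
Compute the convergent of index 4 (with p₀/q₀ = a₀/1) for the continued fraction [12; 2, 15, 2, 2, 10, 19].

Using pₖ = aₖpₖ₋₁ + pₖ₋₂, qₖ = aₖqₖ₋₁ + qₖ₋₂ (with p₋₁=1, p₋₂=0, q₋₁=0, q₋₂=1):
  k=0: a=12, p=12, q=1
  k=1: a=2, p=25, q=2
  k=2: a=15, p=387, q=31
  k=3: a=2, p=799, q=64
  k=4: a=2, p=1985, q=159

1985/159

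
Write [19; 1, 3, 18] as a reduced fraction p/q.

1442/73

Using pₖ = aₖpₖ₋₁ + pₖ₋₂ and qₖ = aₖqₖ₋₁ + qₖ₋₂:
  k=0: a=19, p=19, q=1
  k=1: a=1, p=20, q=1
  k=2: a=3, p=79, q=4
  k=3: a=18, p=1442, q=73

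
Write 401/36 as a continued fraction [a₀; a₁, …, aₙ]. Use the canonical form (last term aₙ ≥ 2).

401 = 11·36 + 5
36 = 7·5 + 1
5 = 5·1 + 0  (stop)
So 401/36 = [11; 7, 5].

[11; 7, 5]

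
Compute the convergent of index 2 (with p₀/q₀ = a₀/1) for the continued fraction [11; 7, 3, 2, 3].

Using pₖ = aₖpₖ₋₁ + pₖ₋₂, qₖ = aₖqₖ₋₁ + qₖ₋₂ (with p₋₁=1, p₋₂=0, q₋₁=0, q₋₂=1):
  k=0: a=11, p=11, q=1
  k=1: a=7, p=78, q=7
  k=2: a=3, p=245, q=22

245/22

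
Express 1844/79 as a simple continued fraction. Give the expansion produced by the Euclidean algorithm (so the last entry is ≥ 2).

[23; 2, 1, 12, 2]

1844 = 23*79 + 27
79 = 2*27 + 25
27 = 1*25 + 2
25 = 12*2 + 1
2 = 2*1 + 0  (stop)
So 1844/79 = [23; 2, 1, 12, 2].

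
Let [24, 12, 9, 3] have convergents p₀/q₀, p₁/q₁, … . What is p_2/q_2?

2625/109

Using pₖ = aₖpₖ₋₁ + pₖ₋₂, qₖ = aₖqₖ₋₁ + qₖ₋₂ (with p₋₁=1, p₋₂=0, q₋₁=0, q₋₂=1):
  k=0: a=24, p=24, q=1
  k=1: a=12, p=289, q=12
  k=2: a=9, p=2625, q=109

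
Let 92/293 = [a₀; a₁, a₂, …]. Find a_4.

92 = 0·293 + 92   →  a_0 = 0
293 = 3·92 + 17   →  a_1 = 3
92 = 5·17 + 7   →  a_2 = 5
17 = 2·7 + 3   →  a_3 = 2
7 = 2·3 + 1   →  a_4 = 2

2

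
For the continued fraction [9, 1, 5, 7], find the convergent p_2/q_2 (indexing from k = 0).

Using pₖ = aₖpₖ₋₁ + pₖ₋₂, qₖ = aₖqₖ₋₁ + qₖ₋₂ (with p₋₁=1, p₋₂=0, q₋₁=0, q₋₂=1):
  k=0: a=9, p=9, q=1
  k=1: a=1, p=10, q=1
  k=2: a=5, p=59, q=6

59/6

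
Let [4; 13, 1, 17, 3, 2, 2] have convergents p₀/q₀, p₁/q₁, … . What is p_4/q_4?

3123/767

Using pₖ = aₖpₖ₋₁ + pₖ₋₂, qₖ = aₖqₖ₋₁ + qₖ₋₂ (with p₋₁=1, p₋₂=0, q₋₁=0, q₋₂=1):
  k=0: a=4, p=4, q=1
  k=1: a=13, p=53, q=13
  k=2: a=1, p=57, q=14
  k=3: a=17, p=1022, q=251
  k=4: a=3, p=3123, q=767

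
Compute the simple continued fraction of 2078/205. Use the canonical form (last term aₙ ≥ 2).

[10; 7, 3, 9]

2078 = 10·205 + 28
205 = 7·28 + 9
28 = 3·9 + 1
9 = 9·1 + 0  (stop)
So 2078/205 = [10; 7, 3, 9].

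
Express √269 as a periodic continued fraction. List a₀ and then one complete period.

a₀ = ⌊√269⌋ = 16.
With m₀=0, d₀=1 and mₖ₊₁ = dₖaₖ − mₖ, dₖ₊₁ = (n − mₖ₊₁²)/dₖ, aₖ₊₁ = ⌊(a₀+mₖ₊₁)/dₖ₊₁⌋:
  k=1: m=16, d=13, a=2
  k=2: m=10, d=13, a=2
  k=3: m=16, d=1, a=32
d=1 and a=2a₀=32 at k=3, so the next step gives (m, d) = (16, 13) again — its k=1 value — and the period has length 3.

[16; 2, 2, 32]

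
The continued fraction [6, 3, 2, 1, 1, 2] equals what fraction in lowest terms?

277/44

Using pₖ = aₖpₖ₋₁ + pₖ₋₂ and qₖ = aₖqₖ₋₁ + qₖ₋₂:
  k=0: a=6, p=6, q=1
  k=1: a=3, p=19, q=3
  k=2: a=2, p=44, q=7
  k=3: a=1, p=63, q=10
  k=4: a=1, p=107, q=17
  k=5: a=2, p=277, q=44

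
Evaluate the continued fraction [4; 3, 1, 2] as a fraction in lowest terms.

47/11

Fold from the inside: start with 2/1.
  1 + 1/2 = 3/2
  3 + 2/3 = 11/3
  4 + 3/11 = 47/11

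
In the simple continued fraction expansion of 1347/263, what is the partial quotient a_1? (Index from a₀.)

1347 = 5·263 + 32   →  a_0 = 5
263 = 8·32 + 7   →  a_1 = 8

8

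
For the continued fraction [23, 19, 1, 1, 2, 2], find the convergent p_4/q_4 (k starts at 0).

Using pₖ = aₖpₖ₋₁ + pₖ₋₂, qₖ = aₖqₖ₋₁ + qₖ₋₂ (with p₋₁=1, p₋₂=0, q₋₁=0, q₋₂=1):
  k=0: a=23, p=23, q=1
  k=1: a=19, p=438, q=19
  k=2: a=1, p=461, q=20
  k=3: a=1, p=899, q=39
  k=4: a=2, p=2259, q=98

2259/98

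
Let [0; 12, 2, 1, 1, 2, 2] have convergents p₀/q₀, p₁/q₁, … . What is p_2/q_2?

Using pₖ = aₖpₖ₋₁ + pₖ₋₂, qₖ = aₖqₖ₋₁ + qₖ₋₂ (with p₋₁=1, p₋₂=0, q₋₁=0, q₋₂=1):
  k=0: a=0, p=0, q=1
  k=1: a=12, p=1, q=12
  k=2: a=2, p=2, q=25

2/25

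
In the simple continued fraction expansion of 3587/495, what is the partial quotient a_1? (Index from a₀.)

3587 = 7·495 + 122   →  a_0 = 7
495 = 4·122 + 7   →  a_1 = 4

4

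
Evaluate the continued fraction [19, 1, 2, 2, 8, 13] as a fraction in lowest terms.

Using pₖ = aₖpₖ₋₁ + pₖ₋₂ and qₖ = aₖqₖ₋₁ + qₖ₋₂:
  k=0: a=19, p=19, q=1
  k=1: a=1, p=20, q=1
  k=2: a=2, p=59, q=3
  k=3: a=2, p=138, q=7
  k=4: a=8, p=1163, q=59
  k=5: a=13, p=15257, q=774

15257/774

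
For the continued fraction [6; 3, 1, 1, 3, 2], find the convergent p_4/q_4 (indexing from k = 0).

157/25

Using pₖ = aₖpₖ₋₁ + pₖ₋₂, qₖ = aₖqₖ₋₁ + qₖ₋₂ (with p₋₁=1, p₋₂=0, q₋₁=0, q₋₂=1):
  k=0: a=6, p=6, q=1
  k=1: a=3, p=19, q=3
  k=2: a=1, p=25, q=4
  k=3: a=1, p=44, q=7
  k=4: a=3, p=157, q=25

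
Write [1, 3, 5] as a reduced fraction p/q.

21/16

Fold from the inside: start with 5/1.
  3 + 1/5 = 16/5
  1 + 5/16 = 21/16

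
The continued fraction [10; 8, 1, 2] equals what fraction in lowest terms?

263/26

Fold from the inside: start with 2/1.
  1 + 1/2 = 3/2
  8 + 2/3 = 26/3
  10 + 3/26 = 263/26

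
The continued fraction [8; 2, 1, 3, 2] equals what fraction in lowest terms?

209/25

Using pₖ = aₖpₖ₋₁ + pₖ₋₂ and qₖ = aₖqₖ₋₁ + qₖ₋₂:
  k=0: a=8, p=8, q=1
  k=1: a=2, p=17, q=2
  k=2: a=1, p=25, q=3
  k=3: a=3, p=92, q=11
  k=4: a=2, p=209, q=25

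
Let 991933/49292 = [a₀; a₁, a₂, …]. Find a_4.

2

991933 = 20·49292 + 6093   →  a_0 = 20
49292 = 8·6093 + 548   →  a_1 = 8
6093 = 11·548 + 65   →  a_2 = 11
548 = 8·65 + 28   →  a_3 = 8
65 = 2·28 + 9   →  a_4 = 2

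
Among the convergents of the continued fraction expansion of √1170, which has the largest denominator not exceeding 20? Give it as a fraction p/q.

171/5

√1170 = [34; 4, 1, 6, 1, 4, 68, …] (period length 6).
Convergents:
  p_0/q_0 = 34/1
  p_1/q_1 = 137/4
  p_2/q_2 = 171/5
  p_3/q_3 = 1163/34
q_2 = 5 ≤ 20 < 34 = q_3, so the answer is 171/5.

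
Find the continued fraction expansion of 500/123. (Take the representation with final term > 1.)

[4; 15, 2, 1, 2]

500 = 4·123 + 8
123 = 15·8 + 3
8 = 2·3 + 2
3 = 1·2 + 1
2 = 2·1 + 0  (stop)
So 500/123 = [4; 15, 2, 1, 2].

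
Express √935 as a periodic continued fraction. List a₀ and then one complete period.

a₀ = ⌊√935⌋ = 30.
With m₀=0, d₀=1 and mₖ₊₁ = dₖaₖ − mₖ, dₖ₊₁ = (n − mₖ₊₁²)/dₖ, aₖ₊₁ = ⌊(a₀+mₖ₊₁)/dₖ₊₁⌋:
  k=1: m=30, d=35, a=1
  k=2: m=5, d=26, a=1
  k=3: m=21, d=19, a=2
  k=4: m=17, d=34, a=1
  k=5: m=17, d=19, a=2
  k=6: m=21, d=26, a=1
  k=7: m=5, d=35, a=1
  k=8: m=30, d=1, a=60
d=1 and a=2a₀=60 at k=8, so the next step gives (m, d) = (30, 35) again — its k=1 value — and the period has length 8.

[30; 1, 1, 2, 1, 2, 1, 1, 60]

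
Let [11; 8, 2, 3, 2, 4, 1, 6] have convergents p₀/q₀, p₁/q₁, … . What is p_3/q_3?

Using pₖ = aₖpₖ₋₁ + pₖ₋₂, qₖ = aₖqₖ₋₁ + qₖ₋₂ (with p₋₁=1, p₋₂=0, q₋₁=0, q₋₂=1):
  k=0: a=11, p=11, q=1
  k=1: a=8, p=89, q=8
  k=2: a=2, p=189, q=17
  k=3: a=3, p=656, q=59

656/59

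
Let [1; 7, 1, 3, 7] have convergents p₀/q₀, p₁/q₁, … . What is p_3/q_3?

35/31

Using pₖ = aₖpₖ₋₁ + pₖ₋₂, qₖ = aₖqₖ₋₁ + qₖ₋₂ (with p₋₁=1, p₋₂=0, q₋₁=0, q₋₂=1):
  k=0: a=1, p=1, q=1
  k=1: a=7, p=8, q=7
  k=2: a=1, p=9, q=8
  k=3: a=3, p=35, q=31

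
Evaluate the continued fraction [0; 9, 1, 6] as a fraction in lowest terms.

Fold from the inside: start with 6/1.
  1 + 1/6 = 7/6
  9 + 6/7 = 69/7
  0 + 7/69 = 7/69

7/69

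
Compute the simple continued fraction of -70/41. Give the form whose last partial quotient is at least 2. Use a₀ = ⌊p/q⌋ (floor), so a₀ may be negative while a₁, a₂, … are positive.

-70 = -2·41 + 12
41 = 3·12 + 5
12 = 2·5 + 2
5 = 2·2 + 1
2 = 2·1 + 0  (stop)
So -70/41 = [-2; 3, 2, 2, 2].

[-2; 3, 2, 2, 2]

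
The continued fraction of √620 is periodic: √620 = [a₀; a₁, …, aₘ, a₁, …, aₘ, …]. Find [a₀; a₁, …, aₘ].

a₀ = ⌊√620⌋ = 24.

[24; 1, 8, 1, 48]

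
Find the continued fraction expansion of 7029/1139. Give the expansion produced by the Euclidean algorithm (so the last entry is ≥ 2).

7029 = 6×1139 + 195
1139 = 5×195 + 164
195 = 1×164 + 31
164 = 5×31 + 9
31 = 3×9 + 4
9 = 2×4 + 1
4 = 4×1 + 0  (stop)
So 7029/1139 = [6; 5, 1, 5, 3, 2, 4].

[6; 5, 1, 5, 3, 2, 4]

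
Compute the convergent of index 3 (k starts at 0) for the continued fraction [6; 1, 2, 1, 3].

27/4

Using pₖ = aₖpₖ₋₁ + pₖ₋₂, qₖ = aₖqₖ₋₁ + qₖ₋₂ (with p₋₁=1, p₋₂=0, q₋₁=0, q₋₂=1):
  k=0: a=6, p=6, q=1
  k=1: a=1, p=7, q=1
  k=2: a=2, p=20, q=3
  k=3: a=1, p=27, q=4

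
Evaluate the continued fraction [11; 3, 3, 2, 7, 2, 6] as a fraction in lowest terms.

26689/2361

Fold from the inside: start with 6/1.
  2 + 1/6 = 13/6
  7 + 6/13 = 97/13
  2 + 13/97 = 207/97
  3 + 97/207 = 718/207
  3 + 207/718 = 2361/718
  11 + 718/2361 = 26689/2361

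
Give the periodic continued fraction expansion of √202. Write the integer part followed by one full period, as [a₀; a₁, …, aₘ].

a₀ = ⌊√202⌋ = 14.
With m₀=0, d₀=1 and mₖ₊₁ = dₖaₖ − mₖ, dₖ₊₁ = (n − mₖ₊₁²)/dₖ, aₖ₊₁ = ⌊(a₀+mₖ₊₁)/dₖ₊₁⌋:
  k=1: m=14, d=6, a=4
  k=2: m=10, d=17, a=1
  k=3: m=7, d=9, a=2
  k=4: m=11, d=9, a=2
  k=5: m=7, d=17, a=1
  k=6: m=10, d=6, a=4
  k=7: m=14, d=1, a=28
d=1 and a=2a₀=28 at k=7, so the next step gives (m, d) = (14, 6) again — its k=1 value — and the period has length 7.

[14; 4, 1, 2, 2, 1, 4, 28]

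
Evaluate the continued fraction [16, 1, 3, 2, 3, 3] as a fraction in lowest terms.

Using pₖ = aₖpₖ₋₁ + pₖ₋₂ and qₖ = aₖqₖ₋₁ + qₖ₋₂:
  k=0: a=16, p=16, q=1
  k=1: a=1, p=17, q=1
  k=2: a=3, p=67, q=4
  k=3: a=2, p=151, q=9
  k=4: a=3, p=520, q=31
  k=5: a=3, p=1711, q=102

1711/102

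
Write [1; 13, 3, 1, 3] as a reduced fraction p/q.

214/199

Fold from the inside: start with 3/1.
  1 + 1/3 = 4/3
  3 + 3/4 = 15/4
  13 + 4/15 = 199/15
  1 + 15/199 = 214/199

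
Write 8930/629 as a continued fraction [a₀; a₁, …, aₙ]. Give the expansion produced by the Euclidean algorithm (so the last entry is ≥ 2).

[14; 5, 13, 1, 3, 2]

8930 = 14·629 + 124
629 = 5·124 + 9
124 = 13·9 + 7
9 = 1·7 + 2
7 = 3·2 + 1
2 = 2·1 + 0  (stop)
So 8930/629 = [14; 5, 13, 1, 3, 2].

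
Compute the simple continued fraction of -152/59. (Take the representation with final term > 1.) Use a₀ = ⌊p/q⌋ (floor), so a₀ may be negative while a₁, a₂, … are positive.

[-3; 2, 2, 1, 3, 2]

-152 = -3*59 + 25
59 = 2*25 + 9
25 = 2*9 + 7
9 = 1*7 + 2
7 = 3*2 + 1
2 = 2*1 + 0  (stop)
So -152/59 = [-3; 2, 2, 1, 3, 2].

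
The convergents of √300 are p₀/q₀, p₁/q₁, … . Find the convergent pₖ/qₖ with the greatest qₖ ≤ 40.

433/25

√300 = [17; 3, 8, 3, 34, …] (period length 4).
Convergents:
  p_0/q_0 = 17/1
  p_1/q_1 = 52/3
  p_2/q_2 = 433/25
  p_3/q_3 = 1351/78
q_2 = 25 ≤ 40 < 78 = q_3, so the answer is 433/25.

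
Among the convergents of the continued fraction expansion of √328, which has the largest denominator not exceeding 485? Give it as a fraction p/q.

5886/325

√328 = [18; 9, 36, …] (period length 2).
Convergents:
  p_0/q_0 = 18/1
  p_1/q_1 = 163/9
  p_2/q_2 = 5886/325
  p_3/q_3 = 53137/2934
q_2 = 325 ≤ 485 < 2934 = q_3, so the answer is 5886/325.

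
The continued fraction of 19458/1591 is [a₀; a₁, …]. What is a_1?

19458 = 12·1591 + 366   →  a_0 = 12
1591 = 4·366 + 127   →  a_1 = 4

4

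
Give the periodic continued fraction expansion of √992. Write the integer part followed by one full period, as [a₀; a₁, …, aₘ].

[31; 2, 62]

a₀ = ⌊√992⌋ = 31.
With m₀=0, d₀=1 and mₖ₊₁ = dₖaₖ − mₖ, dₖ₊₁ = (n − mₖ₊₁²)/dₖ, aₖ₊₁ = ⌊(a₀+mₖ₊₁)/dₖ₊₁⌋:
  k=1: m=31, d=31, a=2
  k=2: m=31, d=1, a=62
d=1 and a=2a₀=62 at k=2, so the next step gives (m, d) = (31, 31) again — its k=1 value — and the period has length 2.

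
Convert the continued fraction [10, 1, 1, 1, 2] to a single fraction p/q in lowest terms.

Using pₖ = aₖpₖ₋₁ + pₖ₋₂ and qₖ = aₖqₖ₋₁ + qₖ₋₂:
  k=0: a=10, p=10, q=1
  k=1: a=1, p=11, q=1
  k=2: a=1, p=21, q=2
  k=3: a=1, p=32, q=3
  k=4: a=2, p=85, q=8

85/8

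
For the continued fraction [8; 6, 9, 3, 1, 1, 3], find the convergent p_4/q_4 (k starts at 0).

1845/226

Using pₖ = aₖpₖ₋₁ + pₖ₋₂, qₖ = aₖqₖ₋₁ + qₖ₋₂ (with p₋₁=1, p₋₂=0, q₋₁=0, q₋₂=1):
  k=0: a=8, p=8, q=1
  k=1: a=6, p=49, q=6
  k=2: a=9, p=449, q=55
  k=3: a=3, p=1396, q=171
  k=4: a=1, p=1845, q=226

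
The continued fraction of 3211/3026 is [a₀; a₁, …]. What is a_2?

2

3211 = 1·3026 + 185   →  a_0 = 1
3026 = 16·185 + 66   →  a_1 = 16
185 = 2·66 + 53   →  a_2 = 2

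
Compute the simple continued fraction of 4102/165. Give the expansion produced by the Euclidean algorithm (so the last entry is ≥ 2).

[24; 1, 6, 5, 1, 3]

4102 = 24·165 + 142
165 = 1·142 + 23
142 = 6·23 + 4
23 = 5·4 + 3
4 = 1·3 + 1
3 = 3·1 + 0  (stop)
So 4102/165 = [24; 1, 6, 5, 1, 3].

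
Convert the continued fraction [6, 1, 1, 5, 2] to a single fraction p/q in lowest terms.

Fold from the inside: start with 2/1.
  5 + 1/2 = 11/2
  1 + 2/11 = 13/11
  1 + 11/13 = 24/13
  6 + 13/24 = 157/24

157/24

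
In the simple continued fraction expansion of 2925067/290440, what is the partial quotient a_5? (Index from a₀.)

15

2925067 = 10·290440 + 20667   →  a_0 = 10
290440 = 14·20667 + 1102   →  a_1 = 14
20667 = 18·1102 + 831   →  a_2 = 18
1102 = 1·831 + 271   →  a_3 = 1
831 = 3·271 + 18   →  a_4 = 3
271 = 15·18 + 1   →  a_5 = 15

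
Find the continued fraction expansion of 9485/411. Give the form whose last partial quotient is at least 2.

9485 = 23×411 + 32
411 = 12×32 + 27
32 = 1×27 + 5
27 = 5×5 + 2
5 = 2×2 + 1
2 = 2×1 + 0  (stop)
So 9485/411 = [23; 12, 1, 5, 2, 2].

[23; 12, 1, 5, 2, 2]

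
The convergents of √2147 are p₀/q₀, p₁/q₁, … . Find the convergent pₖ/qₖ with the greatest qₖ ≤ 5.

139/3

√2147 = [46; 2, 1, 45, 1, 2, 92, …] (period length 6).
Convergents:
  p_0/q_0 = 46/1
  p_1/q_1 = 93/2
  p_2/q_2 = 139/3
  p_3/q_3 = 6348/137
q_2 = 3 ≤ 5 < 137 = q_3, so the answer is 139/3.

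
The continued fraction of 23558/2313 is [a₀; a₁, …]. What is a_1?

5

23558 = 10·2313 + 428   →  a_0 = 10
2313 = 5·428 + 173   →  a_1 = 5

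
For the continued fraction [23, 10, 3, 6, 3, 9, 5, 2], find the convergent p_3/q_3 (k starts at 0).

Using pₖ = aₖpₖ₋₁ + pₖ₋₂, qₖ = aₖqₖ₋₁ + qₖ₋₂ (with p₋₁=1, p₋₂=0, q₋₁=0, q₋₂=1):
  k=0: a=23, p=23, q=1
  k=1: a=10, p=231, q=10
  k=2: a=3, p=716, q=31
  k=3: a=6, p=4527, q=196

4527/196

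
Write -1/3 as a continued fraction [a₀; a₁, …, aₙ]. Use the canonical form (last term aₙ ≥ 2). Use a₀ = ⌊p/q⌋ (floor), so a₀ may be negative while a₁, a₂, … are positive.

-1 = -1*3 + 2
3 = 1*2 + 1
2 = 2*1 + 0  (stop)
So -1/3 = [-1; 1, 2].

[-1; 1, 2]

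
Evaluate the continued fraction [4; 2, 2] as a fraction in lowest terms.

Using pₖ = aₖpₖ₋₁ + pₖ₋₂ and qₖ = aₖqₖ₋₁ + qₖ₋₂:
  k=0: a=4, p=4, q=1
  k=1: a=2, p=9, q=2
  k=2: a=2, p=22, q=5

22/5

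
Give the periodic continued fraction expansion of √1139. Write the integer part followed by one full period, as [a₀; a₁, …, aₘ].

a₀ = ⌊√1139⌋ = 33.
With m₀=0, d₀=1 and mₖ₊₁ = dₖaₖ − mₖ, dₖ₊₁ = (n − mₖ₊₁²)/dₖ, aₖ₊₁ = ⌊(a₀+mₖ₊₁)/dₖ₊₁⌋:
  k=1: m=33, d=50, a=1
  k=2: m=17, d=17, a=2
  k=3: m=17, d=50, a=1
  k=4: m=33, d=1, a=66
d=1 and a=2a₀=66 at k=4, so the next step gives (m, d) = (33, 50) again — its k=1 value — and the period has length 4.

[33; 1, 2, 1, 66]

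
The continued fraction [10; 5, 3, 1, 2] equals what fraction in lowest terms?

591/58

Fold from the inside: start with 2/1.
  1 + 1/2 = 3/2
  3 + 2/3 = 11/3
  5 + 3/11 = 58/11
  10 + 11/58 = 591/58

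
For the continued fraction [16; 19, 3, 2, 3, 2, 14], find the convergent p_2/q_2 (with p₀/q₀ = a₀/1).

Using pₖ = aₖpₖ₋₁ + pₖ₋₂, qₖ = aₖqₖ₋₁ + qₖ₋₂ (with p₋₁=1, p₋₂=0, q₋₁=0, q₋₂=1):
  k=0: a=16, p=16, q=1
  k=1: a=19, p=305, q=19
  k=2: a=3, p=931, q=58

931/58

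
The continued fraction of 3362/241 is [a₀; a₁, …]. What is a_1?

1

3362 = 13·241 + 229   →  a_0 = 13
241 = 1·229 + 12   →  a_1 = 1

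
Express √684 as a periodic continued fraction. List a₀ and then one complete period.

[26; 6, 1, 1, 12, 1, 1, 6, 52]

a₀ = ⌊√684⌋ = 26.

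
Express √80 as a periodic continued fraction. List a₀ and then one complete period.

a₀ = ⌊√80⌋ = 8.

[8; 1, 16]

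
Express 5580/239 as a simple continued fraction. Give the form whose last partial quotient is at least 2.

5580 = 23*239 + 83
239 = 2*83 + 73
83 = 1*73 + 10
73 = 7*10 + 3
10 = 3*3 + 1
3 = 3*1 + 0  (stop)
So 5580/239 = [23; 2, 1, 7, 3, 3].

[23; 2, 1, 7, 3, 3]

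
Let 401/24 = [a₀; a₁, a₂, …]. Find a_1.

401 = 16·24 + 17   →  a_0 = 16
24 = 1·17 + 7   →  a_1 = 1

1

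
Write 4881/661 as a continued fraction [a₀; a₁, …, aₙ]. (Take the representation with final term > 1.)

4881 = 7·661 + 254
661 = 2·254 + 153
254 = 1·153 + 101
153 = 1·101 + 52
101 = 1·52 + 49
52 = 1·49 + 3
49 = 16·3 + 1
3 = 3·1 + 0  (stop)
So 4881/661 = [7; 2, 1, 1, 1, 1, 16, 3].

[7; 2, 1, 1, 1, 1, 16, 3]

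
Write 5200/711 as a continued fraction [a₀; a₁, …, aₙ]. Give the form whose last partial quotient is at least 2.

5200 = 7*711 + 223
711 = 3*223 + 42
223 = 5*42 + 13
42 = 3*13 + 3
13 = 4*3 + 1
3 = 3*1 + 0  (stop)
So 5200/711 = [7; 3, 5, 3, 4, 3].

[7; 3, 5, 3, 4, 3]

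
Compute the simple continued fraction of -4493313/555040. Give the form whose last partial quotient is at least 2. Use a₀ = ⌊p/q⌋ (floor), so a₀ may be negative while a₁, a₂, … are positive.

[-9; 1, 9, 2, 9, 18, 8, 19]

-4493313 = -9×555040 + 502047
555040 = 1×502047 + 52993
502047 = 9×52993 + 25110
52993 = 2×25110 + 2773
25110 = 9×2773 + 153
2773 = 18×153 + 19
153 = 8×19 + 1
19 = 19×1 + 0  (stop)
So -4493313/555040 = [-9; 1, 9, 2, 9, 18, 8, 19].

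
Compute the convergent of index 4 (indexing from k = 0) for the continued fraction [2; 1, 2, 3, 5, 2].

Using pₖ = aₖpₖ₋₁ + pₖ₋₂, qₖ = aₖqₖ₋₁ + qₖ₋₂ (with p₋₁=1, p₋₂=0, q₋₁=0, q₋₂=1):
  k=0: a=2, p=2, q=1
  k=1: a=1, p=3, q=1
  k=2: a=2, p=8, q=3
  k=3: a=3, p=27, q=10
  k=4: a=5, p=143, q=53

143/53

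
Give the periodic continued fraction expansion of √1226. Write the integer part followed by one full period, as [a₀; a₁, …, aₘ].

[35; 70]

a₀ = ⌊√1226⌋ = 35.
With m₀=0, d₀=1 and mₖ₊₁ = dₖaₖ − mₖ, dₖ₊₁ = (n − mₖ₊₁²)/dₖ, aₖ₊₁ = ⌊(a₀+mₖ₊₁)/dₖ₊₁⌋:
  k=1: m=35, d=1, a=70
d=1 and a=2a₀=70 at k=1, so the next step gives (m, d) = (35, 1) again — its k=1 value — and the period has length 1.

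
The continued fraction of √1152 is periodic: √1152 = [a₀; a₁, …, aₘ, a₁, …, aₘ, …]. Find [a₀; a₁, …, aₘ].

[33; 1, 15, 1, 66]

a₀ = ⌊√1152⌋ = 33.
With m₀=0, d₀=1 and mₖ₊₁ = dₖaₖ − mₖ, dₖ₊₁ = (n − mₖ₊₁²)/dₖ, aₖ₊₁ = ⌊(a₀+mₖ₊₁)/dₖ₊₁⌋:
  k=1: m=33, d=63, a=1
  k=2: m=30, d=4, a=15
  k=3: m=30, d=63, a=1
  k=4: m=33, d=1, a=66
d=1 and a=2a₀=66 at k=4, so the next step gives (m, d) = (33, 63) again — its k=1 value — and the period has length 4.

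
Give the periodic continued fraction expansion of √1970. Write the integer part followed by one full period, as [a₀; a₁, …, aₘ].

a₀ = ⌊√1970⌋ = 44.
With m₀=0, d₀=1 and mₖ₊₁ = dₖaₖ − mₖ, dₖ₊₁ = (n − mₖ₊₁²)/dₖ, aₖ₊₁ = ⌊(a₀+mₖ₊₁)/dₖ₊₁⌋:
  k=1: m=44, d=34, a=2
  k=2: m=24, d=41, a=1
  k=3: m=17, d=41, a=1
  k=4: m=24, d=34, a=2
  k=5: m=44, d=1, a=88
d=1 and a=2a₀=88 at k=5, so the next step gives (m, d) = (44, 34) again — its k=1 value — and the period has length 5.

[44; 2, 1, 1, 2, 88]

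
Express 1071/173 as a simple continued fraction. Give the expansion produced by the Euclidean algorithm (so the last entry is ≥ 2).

[6; 5, 4, 8]

1071 = 6·173 + 33
173 = 5·33 + 8
33 = 4·8 + 1
8 = 8·1 + 0  (stop)
So 1071/173 = [6; 5, 4, 8].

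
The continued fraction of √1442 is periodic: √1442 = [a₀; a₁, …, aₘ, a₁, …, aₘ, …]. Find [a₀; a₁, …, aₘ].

a₀ = ⌊√1442⌋ = 37.
With m₀=0, d₀=1 and mₖ₊₁ = dₖaₖ − mₖ, dₖ₊₁ = (n − mₖ₊₁²)/dₖ, aₖ₊₁ = ⌊(a₀+mₖ₊₁)/dₖ₊₁⌋:
  k=1: m=37, d=73, a=1
  k=2: m=36, d=2, a=36
  k=3: m=36, d=73, a=1
  k=4: m=37, d=1, a=74
d=1 and a=2a₀=74 at k=4, so the next step gives (m, d) = (37, 73) again — its k=1 value — and the period has length 4.

[37; 1, 36, 1, 74]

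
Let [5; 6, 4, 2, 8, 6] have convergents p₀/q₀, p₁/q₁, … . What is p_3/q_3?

Using pₖ = aₖpₖ₋₁ + pₖ₋₂, qₖ = aₖqₖ₋₁ + qₖ₋₂ (with p₋₁=1, p₋₂=0, q₋₁=0, q₋₂=1):
  k=0: a=5, p=5, q=1
  k=1: a=6, p=31, q=6
  k=2: a=4, p=129, q=25
  k=3: a=2, p=289, q=56

289/56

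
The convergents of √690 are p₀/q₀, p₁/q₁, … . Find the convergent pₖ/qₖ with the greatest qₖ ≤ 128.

1471/56

√690 = [26; 3, 1, 2, 1, 3, 52, …] (period length 6).
Convergents:
  p_0/q_0 = 26/1
  p_1/q_1 = 79/3
  p_2/q_2 = 105/4
  p_3/q_3 = 289/11
  p_4/q_4 = 394/15
  p_5/q_5 = 1471/56
  p_6/q_6 = 76886/2927
q_5 = 56 ≤ 128 < 2927 = q_6, so the answer is 1471/56.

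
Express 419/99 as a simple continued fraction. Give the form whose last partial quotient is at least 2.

[4; 4, 3, 3, 2]

419 = 4×99 + 23
99 = 4×23 + 7
23 = 3×7 + 2
7 = 3×2 + 1
2 = 2×1 + 0  (stop)
So 419/99 = [4; 4, 3, 3, 2].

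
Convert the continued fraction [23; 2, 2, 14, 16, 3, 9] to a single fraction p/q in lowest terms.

Fold from the inside: start with 9/1.
  3 + 1/9 = 28/9
  16 + 9/28 = 457/28
  14 + 28/457 = 6426/457
  2 + 457/6426 = 13309/6426
  2 + 6426/13309 = 33044/13309
  23 + 13309/33044 = 773321/33044

773321/33044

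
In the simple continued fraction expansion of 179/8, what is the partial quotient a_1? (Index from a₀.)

179 = 22·8 + 3   →  a_0 = 22
8 = 2·3 + 2   →  a_1 = 2

2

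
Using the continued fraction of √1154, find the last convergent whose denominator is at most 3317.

78506/2311

√1154 = [33; 1, 32, 1, 66, …] (period length 4).
Convergents:
  p_0/q_0 = 33/1
  p_1/q_1 = 34/1
  p_2/q_2 = 1121/33
  p_3/q_3 = 1155/34
  p_4/q_4 = 77351/2277
  p_5/q_5 = 78506/2311
  p_6/q_6 = 2589543/76229
q_5 = 2311 ≤ 3317 < 76229 = q_6, so the answer is 78506/2311.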